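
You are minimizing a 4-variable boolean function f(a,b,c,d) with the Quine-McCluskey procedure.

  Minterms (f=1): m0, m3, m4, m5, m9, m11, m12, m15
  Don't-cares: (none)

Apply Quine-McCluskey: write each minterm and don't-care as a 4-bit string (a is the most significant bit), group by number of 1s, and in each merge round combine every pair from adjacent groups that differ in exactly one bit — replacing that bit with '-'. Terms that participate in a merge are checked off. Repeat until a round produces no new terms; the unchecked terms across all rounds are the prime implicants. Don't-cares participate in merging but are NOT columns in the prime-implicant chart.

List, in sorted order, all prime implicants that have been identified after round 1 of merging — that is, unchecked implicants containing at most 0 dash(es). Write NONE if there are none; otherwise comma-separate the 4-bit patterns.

NONE

size-2^0 implicants → 0000(✓)  0011(✓)  0100(✓)  0101(✓)  1001(✓)  1011(✓)  1100(✓)  1111(✓)
size-2^1 implicants → -011  -100  0-00  010-  1-11  10-1
Unchecked terms (primes): -011, -100, 0-00, 010-, 1-11, 10-1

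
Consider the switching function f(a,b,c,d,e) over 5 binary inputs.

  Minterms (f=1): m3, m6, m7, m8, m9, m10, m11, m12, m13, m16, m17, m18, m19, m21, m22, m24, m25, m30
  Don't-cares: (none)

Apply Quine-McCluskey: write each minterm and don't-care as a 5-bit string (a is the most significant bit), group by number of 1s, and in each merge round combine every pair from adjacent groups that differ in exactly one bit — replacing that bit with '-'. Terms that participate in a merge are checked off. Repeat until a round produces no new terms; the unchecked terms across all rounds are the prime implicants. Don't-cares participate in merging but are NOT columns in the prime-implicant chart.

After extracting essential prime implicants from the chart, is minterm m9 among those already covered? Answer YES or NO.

[col 0] 00011*, 00110*, 00111*, 01000*, 01001*, 01010*, 01011*, 01100*, 01101*, 10000*, 10001*, 10010*, 10011*, 10101*, 10110*, 11000*, 11001*, 11110*
[col 1] -0011, -0110, -1000*, -1001*, 0-011, 00-11, 0011-, 01-00*, 01-01*, 010-0*, 010-1*, 0100-*, 0101-*, 0110-*, 1-000*, 1-001*, 1-110, 10-01, 10-10, 100-0*, 100-1*, 1000-*, 1001-*, 1100-*
[col 2] -100-, 01-0-, 010--, 1-00-, 100--
Prime implicants: -0011, -0110, -100-, 0-011, 00-11, 0011-, 01-0-, 010--, 1-00-, 1-110, 10-01, 10-10, 100--
PI chart (minterm → PIs covering it):
  3 | -0011,0-011,00-11
  6 | -0110,0011-
  7 | 00-11,0011-
  8 | -100-,01-0-,010--
  9 | -100-,01-0-,010--
  10 | 010--  (sole → essential)
  11 | 0-011,010--
  12 | 01-0-  (sole → essential)
  13 | 01-0-  (sole → essential)
  16 | 1-00-,100--
  17 | 1-00-,10-01,100--
  18 | 10-10,100--
  19 | -0011,100--
  21 | 10-01  (sole → essential)
  22 | -0110,1-110,10-10
  24 | -100-,1-00-
  25 | -100-,1-00-
  30 | 1-110  (sole → essential)
Essential prime implicants: 01-0-, 010--, 1-110, 10-01

YES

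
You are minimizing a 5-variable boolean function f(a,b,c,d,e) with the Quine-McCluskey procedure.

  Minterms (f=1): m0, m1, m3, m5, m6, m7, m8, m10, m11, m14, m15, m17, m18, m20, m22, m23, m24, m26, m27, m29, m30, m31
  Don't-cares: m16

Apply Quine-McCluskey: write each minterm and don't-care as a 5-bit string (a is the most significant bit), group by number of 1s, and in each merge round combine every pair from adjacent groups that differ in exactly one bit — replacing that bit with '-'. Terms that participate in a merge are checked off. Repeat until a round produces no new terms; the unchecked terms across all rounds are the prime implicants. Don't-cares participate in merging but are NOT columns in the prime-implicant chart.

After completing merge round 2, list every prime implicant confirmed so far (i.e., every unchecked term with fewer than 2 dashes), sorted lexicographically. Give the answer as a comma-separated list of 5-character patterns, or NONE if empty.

111-1

[col 0] 00000*, 00001*, 00011*, 00101*, 00110*, 00111*, 01000*, 01010*, 01011*, 01110*, 01111*, 10000*, 10001*, 10010*, 10100*, 10110*, 10111*, 11000*, 11010*, 11011*, 11101*, 11110*, 11111*
[col 1] -0000*, -0001*, -0110*, -0111*, -1000*, -1010*, -1011*, -1110*, -1111*, 0-000*, 0-011*, 0-110*, 0-111*, 00-01*, 00-11*, 000-1*, 0000-*, 001-1*, 0011-*, 01-10*, 01-11*, 010-0*, 0101-*, 0111-*, 1-000*, 1-010*, 1-110*, 1-111*, 10-00*, 10-10*, 100-0*, 1000-*, 101-0*, 1011-*, 11-10*, 11-11*, 110-0*, 1101-*, 111-1, 1111-*
[col 2] --000, --110*, --111*, -000-, -011-*, -1-10*, -1-11*, -10-0, -101-*, -111-*, 0--11, 0-11-*, 00--1, 01-1-*, 1--10, 1-0-0, 1-11-*, 10--0, 11-1-*
[col 3] --11-, -1-1-
Prime implicants: --000, --11-, -000-, -1-1-, -10-0, 0--11, 00--1, 1--10, 1-0-0, 10--0, 111-1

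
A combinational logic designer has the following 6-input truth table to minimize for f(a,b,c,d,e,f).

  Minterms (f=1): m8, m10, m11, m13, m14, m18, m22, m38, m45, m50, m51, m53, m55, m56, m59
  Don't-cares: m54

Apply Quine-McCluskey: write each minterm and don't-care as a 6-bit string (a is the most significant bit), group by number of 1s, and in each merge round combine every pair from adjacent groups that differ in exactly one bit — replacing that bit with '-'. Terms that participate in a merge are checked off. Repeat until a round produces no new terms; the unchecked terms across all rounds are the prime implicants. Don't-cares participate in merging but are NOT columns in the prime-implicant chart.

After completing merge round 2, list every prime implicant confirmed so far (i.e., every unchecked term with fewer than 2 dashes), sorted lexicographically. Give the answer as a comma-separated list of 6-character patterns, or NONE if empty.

-01101, 001-10, 0010-0, 00101-, 1-0110, 11-011, 1101-1, 111000

Round 0: 001000✓ 001010✓ 001011✓ 001101✓ 001110✓ 010010✓ 010110✓ 100110✓ 101101✓ 110010✓ 110011✓ 110101✓ 110110✓ 110111✓ 111000 111011✓
Round 1: -01101 -10010✓ -10110✓ 001-10 0010-0 00101- 010-10✓ 1-0110 11-011 110-10✓ 110-11✓ 11001-✓ 1101-1 11011-✓
Round 2: -10-10 110-1-
PIs = {-01101, -10-10, 001-10, 0010-0, 00101-, 1-0110, 11-011, 110-1-, 1101-1, 111000}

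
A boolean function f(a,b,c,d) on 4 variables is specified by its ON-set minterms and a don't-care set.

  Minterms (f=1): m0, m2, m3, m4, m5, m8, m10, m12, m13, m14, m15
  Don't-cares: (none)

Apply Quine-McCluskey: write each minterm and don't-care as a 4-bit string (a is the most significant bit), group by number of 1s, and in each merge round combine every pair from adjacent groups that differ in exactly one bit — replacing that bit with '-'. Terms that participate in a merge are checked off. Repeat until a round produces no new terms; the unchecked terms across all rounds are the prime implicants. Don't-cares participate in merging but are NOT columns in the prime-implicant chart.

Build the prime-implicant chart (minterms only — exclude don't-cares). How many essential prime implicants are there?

3

[col 0] 0000*, 0010*, 0011*, 0100*, 0101*, 1000*, 1010*, 1100*, 1101*, 1110*, 1111*
[col 1] -000*, -010*, -100*, -101*, 0-00*, 00-0*, 001-, 010-*, 1-00*, 1-10*, 10-0*, 11-0*, 11-1*, 110-*, 111-*
[col 2] --00, -0-0, -10-, 1--0, 11--
Prime implicants: --00, -0-0, -10-, 001-, 1--0, 11--
PI chart (minterm → PIs covering it):
  0 | --00,-0-0
  2 | -0-0,001-
  3 | 001-  (sole → essential)
  4 | --00,-10-
  5 | -10-  (sole → essential)
  8 | --00,-0-0,1--0
  10 | -0-0,1--0
  12 | --00,-10-,1--0,11--
  13 | -10-,11--
  14 | 1--0,11--
  15 | 11--  (sole → essential)
Essential prime implicants: -10-, 001-, 11--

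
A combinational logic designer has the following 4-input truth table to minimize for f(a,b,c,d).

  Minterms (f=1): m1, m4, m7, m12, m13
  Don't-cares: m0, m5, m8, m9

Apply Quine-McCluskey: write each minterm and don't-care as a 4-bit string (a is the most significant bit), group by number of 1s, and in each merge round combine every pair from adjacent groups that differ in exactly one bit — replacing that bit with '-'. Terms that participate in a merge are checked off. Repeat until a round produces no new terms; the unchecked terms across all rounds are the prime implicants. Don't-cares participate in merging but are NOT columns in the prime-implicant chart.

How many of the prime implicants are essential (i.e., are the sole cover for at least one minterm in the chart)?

2

[col 0] 0000*, 0001*, 0100*, 0101*, 0111*, 1000*, 1001*, 1100*, 1101*
[col 1] -000*, -001*, -100*, -101*, 0-00*, 0-01*, 000-*, 01-1, 010-*, 1-00*, 1-01*, 100-*, 110-*
[col 2] --00*, --01*, -00-*, -10-*, 0-0-*, 1-0-*
[col 3] --0-
Prime implicants: --0-, 01-1
PI chart (minterm → PIs covering it):
  1 | --0-  (sole → essential)
  4 | --0-  (sole → essential)
  7 | 01-1  (sole → essential)
  12 | --0-  (sole → essential)
  13 | --0-  (sole → essential)
Essential prime implicants: --0-, 01-1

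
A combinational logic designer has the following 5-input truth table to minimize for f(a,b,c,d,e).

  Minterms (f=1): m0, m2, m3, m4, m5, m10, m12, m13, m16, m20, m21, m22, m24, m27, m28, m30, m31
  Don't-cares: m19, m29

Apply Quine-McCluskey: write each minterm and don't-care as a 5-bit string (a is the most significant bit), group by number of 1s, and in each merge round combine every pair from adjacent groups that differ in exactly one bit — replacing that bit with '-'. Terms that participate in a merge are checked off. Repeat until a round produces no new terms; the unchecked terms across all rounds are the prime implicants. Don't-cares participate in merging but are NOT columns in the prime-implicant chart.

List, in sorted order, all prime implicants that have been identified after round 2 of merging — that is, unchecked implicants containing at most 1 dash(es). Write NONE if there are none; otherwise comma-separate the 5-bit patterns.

-0011, 0-010, 000-0, 0001-, 1-011, 11-11

[col 0] 00000*, 00010*, 00011*, 00100*, 00101*, 01010*, 01100*, 01101*, 10000*, 10011*, 10100*, 10101*, 10110*, 11000*, 11011*, 11100*, 11101*, 11110*, 11111*
[col 1] -0000*, -0011, -0100*, -0101*, -1100*, -1101*, 0-010, 0-100*, 0-101*, 00-00*, 000-0, 0001-, 0010-*, 0110-*, 1-000*, 1-011, 1-100*, 1-101*, 1-110*, 10-00*, 101-0*, 1010-*, 11-00*, 11-11, 111-0*, 111-1*, 1110-*, 1111-*
[col 2] --100*, --101*, -0-00, -010-*, -110-*, 0-10-*, 1--00, 1-1-0, 1-10-*, 111--
[col 3] --10-
Prime implicants: --10-, -0-00, -0011, 0-010, 000-0, 0001-, 1--00, 1-011, 1-1-0, 11-11, 111--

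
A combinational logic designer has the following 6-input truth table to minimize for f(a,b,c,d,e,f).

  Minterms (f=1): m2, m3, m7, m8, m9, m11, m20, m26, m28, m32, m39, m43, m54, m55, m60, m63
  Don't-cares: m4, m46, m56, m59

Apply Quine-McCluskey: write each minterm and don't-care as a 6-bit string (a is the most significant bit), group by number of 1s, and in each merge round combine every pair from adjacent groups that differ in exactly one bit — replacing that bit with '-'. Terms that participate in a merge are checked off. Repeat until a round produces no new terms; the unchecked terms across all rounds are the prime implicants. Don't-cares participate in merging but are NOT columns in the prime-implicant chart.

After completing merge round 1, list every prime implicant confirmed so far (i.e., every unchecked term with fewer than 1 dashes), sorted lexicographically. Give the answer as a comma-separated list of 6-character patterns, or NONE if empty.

size-2^0 implicants → 000010(✓)  000011(✓)  000100(✓)  000111(✓)  001000(✓)  001001(✓)  001011(✓)  010100(✓)  011010  011100(✓)  100000  100111(✓)  101011(✓)  101110  110110(✓)  110111(✓)  111000(✓)  111011(✓)  111100(✓)  111111(✓)
size-2^1 implicants → -00111  -01011  -11100  0-0100  00-011  000-11  00001-  0010-1  00100-  01-100  1-0111  1-1011  11-111  11011-  111-00  111-11
Unchecked terms (primes): -00111, -01011, -11100, 0-0100, 00-011, 000-11, 00001-, 0010-1, 00100-, 01-100, 011010, 1-0111, 1-1011, 100000, 101110, 11-111, 11011-, 111-00, 111-11

011010, 100000, 101110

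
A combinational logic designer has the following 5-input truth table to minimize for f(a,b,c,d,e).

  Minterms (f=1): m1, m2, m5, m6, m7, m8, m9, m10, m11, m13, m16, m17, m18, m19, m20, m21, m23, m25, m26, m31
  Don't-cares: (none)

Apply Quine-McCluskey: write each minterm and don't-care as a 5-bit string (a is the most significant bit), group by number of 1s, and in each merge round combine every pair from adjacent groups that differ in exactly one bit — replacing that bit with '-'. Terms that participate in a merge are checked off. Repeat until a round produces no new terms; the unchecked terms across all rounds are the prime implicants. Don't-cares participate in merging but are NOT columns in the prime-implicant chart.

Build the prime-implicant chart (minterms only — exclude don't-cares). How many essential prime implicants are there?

Round 0: 00001✓ 00010✓ 00101✓ 00110✓ 00111✓ 01000✓ 01001✓ 01010✓ 01011✓ 01101✓ 10000✓ 10001✓ 10010✓ 10011✓ 10100✓ 10101✓ 10111✓ 11001✓ 11010✓ 11111✓
Round 1: -0001✓ -0010✓ -0101✓ -0111✓ -1001✓ -1010✓ 0-001✓ 0-010✓ 0-101✓ 00-01✓ 00-10 001-1✓ 0011- 01-01✓ 010-0✓ 010-1✓ 0100-✓ 0101-✓ 1-001✓ 1-010✓ 1-111 10-00✓ 10-01✓ 10-11✓ 100-0✓ 100-1✓ 1000-✓ 1001-✓ 101-1✓ 1010-✓
Round 2: --001 --010 -0-01 -01-1 0--01 010-- 10--1 10-0- 100--
PIs = {--001, --010, -0-01, -01-1, 0--01, 00-10, 0011-, 010--, 1-111, 10--1, 10-0-, 100--}
Coverage chart:
  m1: --001,-0-01,0--01
  m2: --010,00-10
  m5: -0-01,-01-1,0--01
  m6: 00-10,0011-
  m7: -01-1,0011-
  m8: 010-- ←essential
  m9: --001,0--01,010--
  m10: --010,010--
  m11: 010-- ←essential
  m13: 0--01 ←essential
  m16: 10-0-,100--
  m17: --001,-0-01,10--1,10-0-,100--
  m18: --010,100--
  m19: 10--1,100--
  m20: 10-0- ←essential
  m21: -0-01,-01-1,10--1,10-0-
  m23: -01-1,1-111,10--1
  m25: --001 ←essential
  m26: --010 ←essential
  m31: 1-111 ←essential
Essential: --001, --010, 0--01, 010--, 1-111, 10-0-

6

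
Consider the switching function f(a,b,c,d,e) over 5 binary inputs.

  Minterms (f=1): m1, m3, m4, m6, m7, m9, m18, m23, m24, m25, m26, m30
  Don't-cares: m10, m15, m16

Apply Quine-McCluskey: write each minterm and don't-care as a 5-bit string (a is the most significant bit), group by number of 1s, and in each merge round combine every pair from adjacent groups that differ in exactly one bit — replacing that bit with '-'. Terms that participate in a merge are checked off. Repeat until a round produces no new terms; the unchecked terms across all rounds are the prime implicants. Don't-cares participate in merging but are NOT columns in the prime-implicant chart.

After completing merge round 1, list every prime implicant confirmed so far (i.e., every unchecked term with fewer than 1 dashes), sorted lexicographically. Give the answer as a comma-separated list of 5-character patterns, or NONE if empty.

Round 0: 00001✓ 00011✓ 00100✓ 00110✓ 00111✓ 01001✓ 01010✓ 01111✓ 10000✓ 10010✓ 10111✓ 11000✓ 11001✓ 11010✓ 11110✓
Round 1: -0111 -1001 -1010 0-001 0-111 00-11 000-1 001-0 0011- 1-000✓ 1-010✓ 100-0✓ 11-10 110-0✓ 1100-
Round 2: 1-0-0
PIs = {-0111, -1001, -1010, 0-001, 0-111, 00-11, 000-1, 001-0, 0011-, 1-0-0, 11-10, 1100-}

NONE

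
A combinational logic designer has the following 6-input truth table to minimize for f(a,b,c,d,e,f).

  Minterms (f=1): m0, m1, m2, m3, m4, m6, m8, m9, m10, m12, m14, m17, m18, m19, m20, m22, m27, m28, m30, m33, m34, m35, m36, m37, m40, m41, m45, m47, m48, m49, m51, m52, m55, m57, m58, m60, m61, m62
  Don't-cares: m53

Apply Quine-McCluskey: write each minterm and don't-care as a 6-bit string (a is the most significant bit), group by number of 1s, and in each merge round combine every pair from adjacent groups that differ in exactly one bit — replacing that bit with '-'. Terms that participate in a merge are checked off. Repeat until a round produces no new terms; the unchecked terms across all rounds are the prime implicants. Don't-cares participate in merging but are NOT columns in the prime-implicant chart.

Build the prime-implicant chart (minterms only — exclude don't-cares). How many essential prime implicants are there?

Round 0: 000000✓ 000001✓ 000010✓ 000011✓ 000100✓ 000110✓ 001000✓ 001001✓ 001010✓ 001100✓ 001110✓ 010001✓ 010010✓ 010011✓ 010100✓ 010110✓ 011011✓ 011100✓ 011110✓ 100001✓ 100010✓ 100011✓ 100100✓ 100101✓ 101000✓ 101001✓ 101101✓ 101111✓ 110000✓ 110001✓ 110011✓ 110100✓ 110101✓ 110111✓ 111001✓ 111010✓ 111100✓ 111101✓ 111110✓
Round 1: -00001✓ -00010✓ -00011✓ -00100✓ -01000✓ -01001✓ -10001✓ -10011✓ -10100✓ -11100✓ -11110✓ 0-0001✓ 0-0010✓ 0-0011✓ 0-0100✓ 0-0110✓ 0-1100✓ 0-1110✓ 00-000✓ 00-001✓ 00-010✓ 00-100✓ 00-110✓ 000-00✓ 000-10✓ 0000-0✓ 0000-1✓ 00000-✓ 00001-✓ 0001-0✓ 001-00✓ 001-10✓ 0010-0✓ 00100-✓ 0011-0✓ 01-011 01-100✓ 01-110✓ 010-10✓ 0100-1✓ 01001-✓ 0101-0✓ 0111-0✓ 1-0001✓ 1-0011✓ 1-0100✓ 1-0101✓ 1-1001✓ 1-1101✓ 10-001✓ 10-101✓ 100-01✓ 1000-1✓ 10001-✓ 10010-✓ 101-01✓ 10100-✓ 1011-1 11-001✓ 11-100✓ 11-101✓ 110-00✓ 110-01✓ 110-11✓ 1100-1✓ 11000-✓ 1101-1✓ 11010-✓ 111-01✓ 111-10 1111-0✓ 11110-✓
Round 2: --0001✓ --0011✓ --0100 -0-001 -000-1✓ -0001- -0100- -1-100 -100-1✓ -111-0 0--100✓ 0--110✓ 0-0-10 0-00-1✓ 0-001- 0-01-0✓ 0-11-0✓ 00--00✓ 00--10✓ 00-0-0✓ 00-00- 00-1-0✓ 000--0✓ 0000-- 001--0✓ 01-1-0✓ 1--001✓ 1--101✓ 1-0-01✓ 1-00-1✓ 1-010- 1-1-01✓ 10--01✓ 11--01✓ 11-10- 110--1 110-0-
Round 3: --00-1 0--1-0 00---0 1---01
PIs = {--00-1, --0100, -0-001, -0001-, -0100-, -1-100, -111-0, 0--1-0, 0-0-10, 0-001-, 00---0, 00-00-, 0000--, 01-011, 1---01, 1-010-, 1011-1, 11-10-, 110--1, 110-0-, 111-10}
Coverage chart:
  m0: 00---0,00-00-,0000--
  m1: --00-1,-0-001,00-00-,0000--
  m2: -0001-,0-0-10,0-001-,00---0,0000--
  m3: --00-1,-0001-,0-001-,0000--
  m4: --0100,0--1-0,00---0
  m6: 0--1-0,0-0-10,00---0
  m8: -0100-,00---0,00-00-
  m9: -0-001,-0100-,00-00-
  m10: 00---0 ←essential
  m12: 0--1-0,00---0
  m14: 0--1-0,00---0
  m17: --00-1 ←essential
  m18: 0-0-10,0-001-
  m19: --00-1,0-001-,01-011
  m20: --0100,-1-100,0--1-0
  m22: 0--1-0,0-0-10
  m27: 01-011 ←essential
  m28: -1-100,-111-0,0--1-0
  m30: -111-0,0--1-0
  m33: --00-1,-0-001,1---01
  m34: -0001- ←essential
  m35: --00-1,-0001-
  m36: --0100,1-010-
  m37: 1---01,1-010-
  m40: -0100- ←essential
  m41: -0-001,-0100-,1---01
  m45: 1---01,1011-1
  m47: 1011-1 ←essential
  m48: 110-0- ←essential
  m49: --00-1,1---01,110--1,110-0-
  m51: --00-1,110--1
  m52: --0100,-1-100,1-010-,11-10-,110-0-
  m55: 110--1 ←essential
  m57: 1---01 ←essential
  m58: 111-10 ←essential
  m60: -1-100,-111-0,11-10-
  m61: 1---01,11-10-
  m62: -111-0,111-10
Essential: --00-1, -0001-, -0100-, 00---0, 01-011, 1---01, 1011-1, 110--1, 110-0-, 111-10

10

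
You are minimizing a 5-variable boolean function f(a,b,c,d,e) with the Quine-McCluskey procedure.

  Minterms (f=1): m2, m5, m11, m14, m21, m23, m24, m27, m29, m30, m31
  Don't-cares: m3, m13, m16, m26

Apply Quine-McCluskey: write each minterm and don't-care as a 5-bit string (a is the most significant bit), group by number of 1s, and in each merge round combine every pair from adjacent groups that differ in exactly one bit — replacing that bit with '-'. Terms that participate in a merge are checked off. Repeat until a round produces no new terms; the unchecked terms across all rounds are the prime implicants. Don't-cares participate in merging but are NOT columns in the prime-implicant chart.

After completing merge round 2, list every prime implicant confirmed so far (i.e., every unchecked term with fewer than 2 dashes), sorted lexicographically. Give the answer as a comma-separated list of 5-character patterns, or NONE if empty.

size-2^0 implicants → 00010(✓)  00011(✓)  00101(✓)  01011(✓)  01101(✓)  01110(✓)  10000(✓)  10101(✓)  10111(✓)  11000(✓)  11010(✓)  11011(✓)  11101(✓)  11110(✓)  11111(✓)
size-2^1 implicants → -0101(✓)  -1011  -1101(✓)  -1110  0-011  0-101(✓)  0001-  1-000  1-101(✓)  1-111(✓)  101-1(✓)  11-10(✓)  11-11(✓)  110-0  1101-(✓)  111-1(✓)  1111-(✓)
size-2^2 implicants → --101  1-1-1  11-1-
Unchecked terms (primes): --101, -1011, -1110, 0-011, 0001-, 1-000, 1-1-1, 11-1-, 110-0

-1011, -1110, 0-011, 0001-, 1-000, 110-0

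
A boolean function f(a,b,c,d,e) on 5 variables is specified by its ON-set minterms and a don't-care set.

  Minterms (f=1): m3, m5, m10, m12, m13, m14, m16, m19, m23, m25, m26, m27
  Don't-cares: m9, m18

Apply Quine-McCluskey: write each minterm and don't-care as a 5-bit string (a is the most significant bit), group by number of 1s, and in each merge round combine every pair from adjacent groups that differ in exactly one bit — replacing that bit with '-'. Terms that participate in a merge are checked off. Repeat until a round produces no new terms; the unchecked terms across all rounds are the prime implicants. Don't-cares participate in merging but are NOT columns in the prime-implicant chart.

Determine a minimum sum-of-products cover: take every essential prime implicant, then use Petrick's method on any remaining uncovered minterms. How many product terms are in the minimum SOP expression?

Round 0: 00011✓ 00101✓ 01001✓ 01010✓ 01100✓ 01101✓ 01110✓ 10000✓ 10010✓ 10011✓ 10111✓ 11001✓ 11010✓ 11011✓
Round 1: -0011 -1001 -1010 0-101 01-01 01-10 011-0 0110- 1-010✓ 1-011✓ 10-11 100-0 1001-✓ 110-1 1101-✓
Round 2: 1-01-
PIs = {-0011, -1001, -1010, 0-101, 01-01, 01-10, 011-0, 0110-, 1-01-, 10-11, 100-0, 110-1}
Coverage chart:
  m3: -0011 ←essential
  m5: 0-101 ←essential
  m10: -1010,01-10
  m12: 011-0,0110-
  m13: 0-101,01-01,0110-
  m14: 01-10,011-0
  m16: 100-0 ←essential
  m19: -0011,1-01-,10-11
  m23: 10-11 ←essential
  m25: -1001,110-1
  m26: -1010,1-01-
  m27: 1-01-,110-1
Essential: -0011, 0-101, 10-11, 100-0
Petrick residual → -1010, 011-0, 110-1
Min cover (7 terms): b'c'de + bc'de' + a'cd'e + a'bce' + ab'de + ab'c'e' + abc'e

7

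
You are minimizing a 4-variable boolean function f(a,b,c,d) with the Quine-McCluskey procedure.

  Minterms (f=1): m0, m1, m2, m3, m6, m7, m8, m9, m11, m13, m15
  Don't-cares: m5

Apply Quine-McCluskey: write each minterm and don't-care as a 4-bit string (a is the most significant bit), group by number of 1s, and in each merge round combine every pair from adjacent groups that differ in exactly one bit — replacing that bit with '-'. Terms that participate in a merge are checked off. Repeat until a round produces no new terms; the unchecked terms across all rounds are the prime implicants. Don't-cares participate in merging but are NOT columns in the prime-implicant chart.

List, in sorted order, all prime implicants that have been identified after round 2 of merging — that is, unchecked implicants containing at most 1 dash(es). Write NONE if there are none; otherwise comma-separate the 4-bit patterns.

NONE

Round 0: 0000✓ 0001✓ 0010✓ 0011✓ 0101✓ 0110✓ 0111✓ 1000✓ 1001✓ 1011✓ 1101✓ 1111✓
Round 1: -000✓ -001✓ -011✓ -101✓ -111✓ 0-01✓ 0-10✓ 0-11✓ 00-0✓ 00-1✓ 000-✓ 001-✓ 01-1✓ 011-✓ 1-01✓ 1-11✓ 10-1✓ 100-✓ 11-1✓
Round 2: --01✓ --11✓ -0-1✓ -00- -1-1✓ 0--1✓ 0-1- 00-- 1--1✓
Round 3: ---1
PIs = {---1, -00-, 0-1-, 00--}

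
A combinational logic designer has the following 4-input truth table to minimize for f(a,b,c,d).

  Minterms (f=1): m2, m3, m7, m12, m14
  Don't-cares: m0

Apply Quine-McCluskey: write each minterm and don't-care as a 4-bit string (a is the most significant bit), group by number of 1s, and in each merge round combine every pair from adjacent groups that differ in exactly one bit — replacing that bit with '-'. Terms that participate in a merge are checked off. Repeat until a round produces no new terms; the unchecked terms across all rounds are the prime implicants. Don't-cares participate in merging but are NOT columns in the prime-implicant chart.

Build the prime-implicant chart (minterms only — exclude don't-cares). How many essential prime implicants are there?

[col 0] 0000*, 0010*, 0011*, 0111*, 1100*, 1110*
[col 1] 0-11, 00-0, 001-, 11-0
Prime implicants: 0-11, 00-0, 001-, 11-0
PI chart (minterm → PIs covering it):
  2 | 00-0,001-
  3 | 0-11,001-
  7 | 0-11  (sole → essential)
  12 | 11-0  (sole → essential)
  14 | 11-0  (sole → essential)
Essential prime implicants: 0-11, 11-0

2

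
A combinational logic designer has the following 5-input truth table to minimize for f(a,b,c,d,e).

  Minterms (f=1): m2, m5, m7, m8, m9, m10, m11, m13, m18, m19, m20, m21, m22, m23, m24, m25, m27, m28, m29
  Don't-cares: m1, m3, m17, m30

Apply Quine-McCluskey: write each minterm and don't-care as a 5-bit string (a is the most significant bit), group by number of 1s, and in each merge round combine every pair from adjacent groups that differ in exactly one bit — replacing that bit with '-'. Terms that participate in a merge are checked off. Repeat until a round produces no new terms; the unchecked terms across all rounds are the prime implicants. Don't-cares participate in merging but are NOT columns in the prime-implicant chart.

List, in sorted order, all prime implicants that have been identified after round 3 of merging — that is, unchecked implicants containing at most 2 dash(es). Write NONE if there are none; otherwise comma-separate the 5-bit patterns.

-001-, -100-, 0-01-, 010--, 1-1-0, 1-10-, 10-1-, 101--, 11-0-

Round 0: 00001✓ 00010✓ 00011✓ 00101✓ 00111✓ 01000✓ 01001✓ 01010✓ 01011✓ 01101✓ 10001✓ 10010✓ 10011✓ 10100✓ 10101✓ 10110✓ 10111✓ 11000✓ 11001✓ 11011✓ 11100✓ 11101✓ 11110✓
Round 1: -0001✓ -0010✓ -0011✓ -0101✓ -0111✓ -1000✓ -1001✓ -1011✓ -1101✓ 0-001✓ 0-010✓ 0-011✓ 0-101✓ 00-01✓ 00-11✓ 000-1✓ 0001-✓ 001-1✓ 01-01✓ 010-0✓ 010-1✓ 0100-✓ 0101-✓ 1-001✓ 1-011✓ 1-100✓ 1-101✓ 1-110✓ 10-01✓ 10-10✓ 10-11✓ 100-1✓ 1001-✓ 101-0✓ 101-1✓ 1010-✓ 1011-✓ 11-00✓ 11-01✓ 110-1✓ 1100-✓ 111-0✓ 1110-✓
Round 2: --001✓ --011✓ --101✓ -0-01✓ -0-11✓ -00-1✓ -001- -01-1✓ -1-01✓ -10-1✓ -100- 0--01✓ 0-0-1✓ 0-01- 00--1✓ 010-- 1--01✓ 1-0-1✓ 1-1-0 1-10- 10--1✓ 10-1- 101-- 11-0-
Round 3: ---01 --0-1 -0--1
PIs = {---01, --0-1, -0--1, -001-, -100-, 0-01-, 010--, 1-1-0, 1-10-, 10-1-, 101--, 11-0-}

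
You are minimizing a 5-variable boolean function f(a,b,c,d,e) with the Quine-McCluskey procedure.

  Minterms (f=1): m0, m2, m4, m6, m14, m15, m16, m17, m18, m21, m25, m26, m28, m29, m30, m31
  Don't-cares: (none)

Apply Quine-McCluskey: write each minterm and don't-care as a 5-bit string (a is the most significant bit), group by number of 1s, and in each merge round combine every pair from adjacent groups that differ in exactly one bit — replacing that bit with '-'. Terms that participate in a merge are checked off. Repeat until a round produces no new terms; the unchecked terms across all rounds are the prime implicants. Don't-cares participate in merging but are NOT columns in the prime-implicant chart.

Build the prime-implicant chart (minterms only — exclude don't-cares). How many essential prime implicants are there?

4

[col 0] 00000*, 00010*, 00100*, 00110*, 01110*, 01111*, 10000*, 10001*, 10010*, 10101*, 11001*, 11010*, 11100*, 11101*, 11110*, 11111*
[col 1] -0000*, -0010*, -1110*, -1111*, 0-110, 00-00*, 00-10*, 000-0*, 001-0*, 0111-*, 1-001*, 1-010, 1-101*, 10-01*, 100-0*, 1000-, 11-01*, 11-10, 111-0*, 111-1*, 1110-*, 1111-*
[col 2] -00-0, -111-, 00--0, 1--01, 111--
Prime implicants: -00-0, -111-, 0-110, 00--0, 1--01, 1-010, 1000-, 11-10, 111--
PI chart (minterm → PIs covering it):
  0 | -00-0,00--0
  2 | -00-0,00--0
  4 | 00--0  (sole → essential)
  6 | 0-110,00--0
  14 | -111-,0-110
  15 | -111-  (sole → essential)
  16 | -00-0,1000-
  17 | 1--01,1000-
  18 | -00-0,1-010
  21 | 1--01  (sole → essential)
  25 | 1--01  (sole → essential)
  26 | 1-010,11-10
  28 | 111--  (sole → essential)
  29 | 1--01,111--
  30 | -111-,11-10,111--
  31 | -111-,111--
Essential prime implicants: -111-, 00--0, 1--01, 111--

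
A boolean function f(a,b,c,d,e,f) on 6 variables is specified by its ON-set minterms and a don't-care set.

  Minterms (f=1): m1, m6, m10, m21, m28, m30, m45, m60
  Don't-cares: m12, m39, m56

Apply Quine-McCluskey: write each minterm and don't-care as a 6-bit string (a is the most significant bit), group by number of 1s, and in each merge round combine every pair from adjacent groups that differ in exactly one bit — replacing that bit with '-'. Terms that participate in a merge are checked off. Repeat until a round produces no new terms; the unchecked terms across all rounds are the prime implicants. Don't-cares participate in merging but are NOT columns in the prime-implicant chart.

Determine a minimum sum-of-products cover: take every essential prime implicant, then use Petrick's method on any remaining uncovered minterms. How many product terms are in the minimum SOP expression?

[col 0] 000001, 000110, 001010, 001100*, 010101, 011100*, 011110*, 100111, 101101, 111000*, 111100*
[col 1] -11100, 0-1100, 0111-0, 111-00
Prime implicants: -11100, 0-1100, 000001, 000110, 001010, 010101, 0111-0, 100111, 101101, 111-00
PI chart (minterm → PIs covering it):
  1 | 000001  (sole → essential)
  6 | 000110  (sole → essential)
  10 | 001010  (sole → essential)
  21 | 010101  (sole → essential)
  28 | -11100,0-1100,0111-0
  30 | 0111-0  (sole → essential)
  45 | 101101  (sole → essential)
  60 | -11100,111-00
Essential prime implicants: 000001, 000110, 001010, 010101, 0111-0, 101101
Petrick residual → -11100
Minimum SOP uses 7 PIs: bcde'f' + a'b'c'd'e'f + a'b'c'def' + a'b'cd'ef' + a'bc'de'f + a'bcdf' + ab'cde'f

7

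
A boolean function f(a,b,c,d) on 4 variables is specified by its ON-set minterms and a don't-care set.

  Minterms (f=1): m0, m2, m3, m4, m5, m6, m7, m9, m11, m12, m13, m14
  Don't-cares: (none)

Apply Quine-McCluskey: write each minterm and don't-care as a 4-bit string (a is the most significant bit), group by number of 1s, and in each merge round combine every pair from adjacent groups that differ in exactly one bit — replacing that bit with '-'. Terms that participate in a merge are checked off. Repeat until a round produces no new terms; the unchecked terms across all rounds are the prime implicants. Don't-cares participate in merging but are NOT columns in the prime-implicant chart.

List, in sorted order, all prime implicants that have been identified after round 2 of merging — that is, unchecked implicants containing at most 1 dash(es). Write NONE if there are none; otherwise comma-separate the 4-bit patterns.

-011, 1-01, 10-1

size-2^0 implicants → 0000(✓)  0010(✓)  0011(✓)  0100(✓)  0101(✓)  0110(✓)  0111(✓)  1001(✓)  1011(✓)  1100(✓)  1101(✓)  1110(✓)
size-2^1 implicants → -011  -100(✓)  -101(✓)  -110(✓)  0-00(✓)  0-10(✓)  0-11(✓)  00-0(✓)  001-(✓)  01-0(✓)  01-1(✓)  010-(✓)  011-(✓)  1-01  10-1  11-0(✓)  110-(✓)
size-2^2 implicants → -1-0  -10-  0--0  0-1-  01--
Unchecked terms (primes): -011, -1-0, -10-, 0--0, 0-1-, 01--, 1-01, 10-1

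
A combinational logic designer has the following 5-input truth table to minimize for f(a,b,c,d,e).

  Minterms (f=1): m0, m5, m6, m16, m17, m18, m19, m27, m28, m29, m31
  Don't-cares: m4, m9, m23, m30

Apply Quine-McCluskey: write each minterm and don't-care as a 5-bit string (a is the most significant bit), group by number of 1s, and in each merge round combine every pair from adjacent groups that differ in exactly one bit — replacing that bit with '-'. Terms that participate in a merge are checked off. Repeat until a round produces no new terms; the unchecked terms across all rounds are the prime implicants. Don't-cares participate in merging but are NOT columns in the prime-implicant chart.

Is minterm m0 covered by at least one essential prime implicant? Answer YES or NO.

NO

size-2^0 implicants → 00000(✓)  00100(✓)  00101(✓)  00110(✓)  01001  10000(✓)  10001(✓)  10010(✓)  10011(✓)  10111(✓)  11011(✓)  11100(✓)  11101(✓)  11110(✓)  11111(✓)
size-2^1 implicants → -0000  00-00  001-0  0010-  1-011(✓)  1-111(✓)  10-11(✓)  100-0(✓)  100-1(✓)  1000-(✓)  1001-(✓)  11-11(✓)  111-0(✓)  111-1(✓)  1110-(✓)  1111-(✓)
size-2^2 implicants → 1--11  100--  111--
Unchecked terms (primes): -0000, 00-00, 001-0, 0010-, 01001, 1--11, 100--, 111--
Minterm coverage:
  m0 ⊆ -0000,00-00
  m5 ⊆ 0010- [E]
  m6 ⊆ 001-0 [E]
  m16 ⊆ -0000,100--
  m17 ⊆ 100-- [E]
  m18 ⊆ 100-- [E]
  m19 ⊆ 1--11,100--
  m27 ⊆ 1--11 [E]
  m28 ⊆ 111-- [E]
  m29 ⊆ 111-- [E]
  m31 ⊆ 1--11,111--
E = {001-0, 0010-, 1--11, 100--, 111--}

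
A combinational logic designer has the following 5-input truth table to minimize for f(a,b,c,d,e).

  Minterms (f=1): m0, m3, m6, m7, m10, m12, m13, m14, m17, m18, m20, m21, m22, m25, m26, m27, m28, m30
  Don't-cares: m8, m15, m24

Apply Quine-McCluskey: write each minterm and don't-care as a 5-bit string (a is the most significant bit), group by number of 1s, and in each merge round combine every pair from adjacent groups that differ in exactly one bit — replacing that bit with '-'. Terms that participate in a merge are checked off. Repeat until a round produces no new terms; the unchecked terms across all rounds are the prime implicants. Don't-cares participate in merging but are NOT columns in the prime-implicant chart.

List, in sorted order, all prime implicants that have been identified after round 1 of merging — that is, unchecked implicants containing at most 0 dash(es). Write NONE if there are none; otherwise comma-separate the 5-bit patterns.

size-2^0 implicants → 00000(✓)  00011(✓)  00110(✓)  00111(✓)  01000(✓)  01010(✓)  01100(✓)  01101(✓)  01110(✓)  01111(✓)  10001(✓)  10010(✓)  10100(✓)  10101(✓)  10110(✓)  11000(✓)  11001(✓)  11010(✓)  11011(✓)  11100(✓)  11110(✓)
size-2^1 implicants → -0110(✓)  -1000(✓)  -1010(✓)  -1100(✓)  -1110(✓)  0-000  0-110(✓)  0-111(✓)  00-11  0011-(✓)  01-00(✓)  01-10(✓)  010-0(✓)  011-0(✓)  011-1(✓)  0110-(✓)  0111-(✓)  1-001  1-010(✓)  1-100(✓)  1-110(✓)  10-01  10-10(✓)  101-0(✓)  1010-  11-00(✓)  11-10(✓)  110-0(✓)  110-1(✓)  1100-(✓)  1101-(✓)  111-0(✓)
size-2^2 implicants → --110  -1-00(✓)  -1-10(✓)  -10-0(✓)  -11-0(✓)  0-11-  01--0(✓)  011--  1--10  1-1-0  11--0(✓)  110--
size-2^3 implicants → -1--0
Unchecked terms (primes): --110, -1--0, 0-000, 0-11-, 00-11, 011--, 1--10, 1-001, 1-1-0, 10-01, 1010-, 110--

NONE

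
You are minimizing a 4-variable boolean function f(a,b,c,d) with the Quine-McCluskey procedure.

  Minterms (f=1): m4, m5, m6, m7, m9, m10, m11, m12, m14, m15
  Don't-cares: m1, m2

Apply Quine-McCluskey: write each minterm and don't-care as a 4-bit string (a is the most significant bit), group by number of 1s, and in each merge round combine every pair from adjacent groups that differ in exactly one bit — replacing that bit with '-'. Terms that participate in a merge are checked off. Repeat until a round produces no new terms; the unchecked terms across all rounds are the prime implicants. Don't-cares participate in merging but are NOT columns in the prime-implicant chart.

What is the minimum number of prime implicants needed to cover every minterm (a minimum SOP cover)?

Round 0: 0001✓ 0010✓ 0100✓ 0101✓ 0110✓ 0111✓ 1001✓ 1010✓ 1011✓ 1100✓ 1110✓ 1111✓
Round 1: -001 -010✓ -100✓ -110✓ -111✓ 0-01 0-10✓ 01-0✓ 01-1✓ 010-✓ 011-✓ 1-10✓ 1-11✓ 10-1 101-✓ 11-0✓ 111-✓
Round 2: --10 -1-0 -11- 01-- 1-1-
PIs = {--10, -001, -1-0, -11-, 0-01, 01--, 1-1-, 10-1}
Coverage chart:
  m4: -1-0,01--
  m5: 0-01,01--
  m6: --10,-1-0,-11-,01--
  m7: -11-,01--
  m9: -001,10-1
  m10: --10,1-1-
  m11: 1-1-,10-1
  m12: -1-0 ←essential
  m14: --10,-1-0,-11-,1-1-
  m15: -11-,1-1-
Essential: -1-0
Petrick residual → -001, 01--, 1-1-
Min cover (4 terms): b'c'd + bd' + a'b + ac

4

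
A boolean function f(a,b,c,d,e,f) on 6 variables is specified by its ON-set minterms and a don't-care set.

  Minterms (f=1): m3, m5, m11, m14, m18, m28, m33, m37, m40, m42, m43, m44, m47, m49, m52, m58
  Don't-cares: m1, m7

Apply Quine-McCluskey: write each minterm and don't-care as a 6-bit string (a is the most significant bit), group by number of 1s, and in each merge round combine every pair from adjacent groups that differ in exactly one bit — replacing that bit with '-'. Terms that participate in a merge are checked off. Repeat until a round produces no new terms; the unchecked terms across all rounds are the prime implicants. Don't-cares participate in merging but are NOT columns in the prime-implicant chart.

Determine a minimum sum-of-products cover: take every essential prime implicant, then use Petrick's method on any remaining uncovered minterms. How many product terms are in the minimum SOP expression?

10

size-2^0 implicants → 000001(✓)  000011(✓)  000101(✓)  000111(✓)  001011(✓)  001110  010010  011100  100001(✓)  100101(✓)  101000(✓)  101010(✓)  101011(✓)  101100(✓)  101111(✓)  110001(✓)  110100  111010(✓)
size-2^1 implicants → -00001(✓)  -00101(✓)  -01011  00-011  000-01(✓)  000-11(✓)  0000-1(✓)  0001-1(✓)  1-0001  1-1010  100-01(✓)  101-00  101-11  1010-0  10101-
size-2^2 implicants → -00-01  000--1
Unchecked terms (primes): -00-01, -01011, 00-011, 000--1, 001110, 010010, 011100, 1-0001, 1-1010, 101-00, 101-11, 1010-0, 10101-, 110100
Minterm coverage:
  m3 ⊆ 00-011,000--1
  m5 ⊆ -00-01,000--1
  m11 ⊆ -01011,00-011
  m14 ⊆ 001110 [E]
  m18 ⊆ 010010 [E]
  m28 ⊆ 011100 [E]
  m33 ⊆ -00-01,1-0001
  m37 ⊆ -00-01 [E]
  m40 ⊆ 101-00,1010-0
  m42 ⊆ 1-1010,1010-0,10101-
  m43 ⊆ -01011,101-11,10101-
  m44 ⊆ 101-00 [E]
  m47 ⊆ 101-11 [E]
  m49 ⊆ 1-0001 [E]
  m52 ⊆ 110100 [E]
  m58 ⊆ 1-1010 [E]
E = {-00-01, 001110, 010010, 011100, 1-0001, 1-1010, 101-00, 101-11, 110100}
Petrick residual → 00-011
Cover = b'c'e'f + a'b'd'ef + a'b'cdef' + a'bc'd'ef' + a'bcde'f' + ac'd'e'f + acd'ef' + ab'ce'f' + ab'cef + abc'de'f'  |cover|=10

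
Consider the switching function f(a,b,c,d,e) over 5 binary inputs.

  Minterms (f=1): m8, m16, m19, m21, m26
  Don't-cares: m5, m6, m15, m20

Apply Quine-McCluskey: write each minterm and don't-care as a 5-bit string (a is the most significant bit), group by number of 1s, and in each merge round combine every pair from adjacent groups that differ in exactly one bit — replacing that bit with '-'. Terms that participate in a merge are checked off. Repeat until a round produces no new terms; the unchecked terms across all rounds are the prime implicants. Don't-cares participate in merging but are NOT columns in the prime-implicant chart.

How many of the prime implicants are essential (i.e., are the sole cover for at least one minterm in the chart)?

Round 0: 00101✓ 00110 01000 01111 10000✓ 10011 10100✓ 10101✓ 11010
Round 1: -0101 10-00 1010-
PIs = {-0101, 00110, 01000, 01111, 10-00, 10011, 1010-, 11010}
Coverage chart:
  m8: 01000 ←essential
  m16: 10-00 ←essential
  m19: 10011 ←essential
  m21: -0101,1010-
  m26: 11010 ←essential
Essential: 01000, 10-00, 10011, 11010

4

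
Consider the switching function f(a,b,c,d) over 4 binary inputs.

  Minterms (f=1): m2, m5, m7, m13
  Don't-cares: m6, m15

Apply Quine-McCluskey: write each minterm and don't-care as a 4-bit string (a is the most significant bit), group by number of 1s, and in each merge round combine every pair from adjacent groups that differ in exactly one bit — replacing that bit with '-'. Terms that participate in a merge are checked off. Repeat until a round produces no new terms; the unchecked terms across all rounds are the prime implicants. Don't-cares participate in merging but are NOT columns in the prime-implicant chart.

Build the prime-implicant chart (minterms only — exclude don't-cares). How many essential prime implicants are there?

[col 0] 0010*, 0101*, 0110*, 0111*, 1101*, 1111*
[col 1] -101*, -111*, 0-10, 01-1*, 011-, 11-1*
[col 2] -1-1
Prime implicants: -1-1, 0-10, 011-
PI chart (minterm → PIs covering it):
  2 | 0-10  (sole → essential)
  5 | -1-1  (sole → essential)
  7 | -1-1,011-
  13 | -1-1  (sole → essential)
Essential prime implicants: -1-1, 0-10

2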